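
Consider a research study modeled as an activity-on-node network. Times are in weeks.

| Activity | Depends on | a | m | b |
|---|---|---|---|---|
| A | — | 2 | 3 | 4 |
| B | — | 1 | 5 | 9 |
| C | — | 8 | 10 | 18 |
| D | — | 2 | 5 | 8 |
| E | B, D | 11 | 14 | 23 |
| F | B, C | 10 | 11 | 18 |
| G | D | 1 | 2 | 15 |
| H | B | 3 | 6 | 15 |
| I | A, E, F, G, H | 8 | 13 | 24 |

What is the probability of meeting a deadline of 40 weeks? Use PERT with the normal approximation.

te_A = (2 + 4·3 + 4)/6 = 18/6 = 3; σ²_A = ((4−2)/6)² = 0.111
te_B = (1 + 4·5 + 9)/6 = 30/6 = 5; σ²_B = ((9−1)/6)² = 1.778
te_C = (8 + 4·10 + 18)/6 = 66/6 = 11; σ²_C = ((18−8)/6)² = 2.778
te_D = (2 + 4·5 + 8)/6 = 30/6 = 5; σ²_D = ((8−2)/6)² = 1.000
te_E = (11 + 4·14 + 23)/6 = 90/6 = 15; σ²_E = ((23−11)/6)² = 4.000
te_F = (10 + 4·11 + 18)/6 = 72/6 = 12; σ²_F = ((18−10)/6)² = 1.778
te_G = (1 + 4·2 + 15)/6 = 24/6 = 4; σ²_G = ((15−1)/6)² = 5.444
te_H = (3 + 4·6 + 15)/6 = 42/6 = 7; σ²_H = ((15−3)/6)² = 4.000
te_I = (8 + 4·13 + 24)/6 = 84/6 = 14; σ²_I = ((24−8)/6)² = 7.111

Forward pass:
ES_A = 0; EF_A = 3
ES_B = 0; EF_B = 5
ES_C = 0; EF_C = 11
ES_D = 0; EF_D = 5
ES_E = max(EF_B=5, EF_D=5) = 5; EF_E = 5+15 = 20
ES_F = max(EF_B=5, EF_C=11) = 11; EF_F = 11+12 = 23
ES_G = 5; EF_G = 5+4 = 9
ES_H = 5; EF_H = 5+7 = 12
ES_I = max(EF_A=3, EF_E=20, EF_F=23, EF_G=9, EF_H=12) = 23; EF_I = 23+14 = 37
Expected project duration μ = 37 weeks. Critical path: C → F → I.

Variance along critical path = 2.778 + 1.778 + 7.111 = 11.667; σ = √11.667 = 3.416 weeks.
Z = (40 − 37) / 3.416 = 0.878
P(T ≤ 40) = Φ(0.878) ≈ 0.810

0.810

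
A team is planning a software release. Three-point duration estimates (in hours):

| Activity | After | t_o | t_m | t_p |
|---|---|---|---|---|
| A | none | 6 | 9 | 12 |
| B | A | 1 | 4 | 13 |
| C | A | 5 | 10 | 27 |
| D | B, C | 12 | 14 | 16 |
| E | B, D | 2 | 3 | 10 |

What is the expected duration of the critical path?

te_A = (6 + 4·9 + 12)/6 = 54/6 = 9
te_B = (1 + 4·4 + 13)/6 = 30/6 = 5
te_C = (5 + 4·10 + 27)/6 = 72/6 = 12
te_D = (12 + 4·14 + 16)/6 = 84/6 = 14
te_E = (2 + 4·3 + 10)/6 = 24/6 = 4

Forward pass:
ES_A = 0; EF_A = 9
ES_B = 9; EF_B = 9+5 = 14
ES_C = 9; EF_C = 9+12 = 21
ES_D = max(EF_B=14, EF_C=21) = 21; EF_D = 21+14 = 35
ES_E = max(EF_B=14, EF_D=35) = 35; EF_E = 35+4 = 39
Expected project duration μ = 39 hours. Critical path: A → C → D → E.

39 hours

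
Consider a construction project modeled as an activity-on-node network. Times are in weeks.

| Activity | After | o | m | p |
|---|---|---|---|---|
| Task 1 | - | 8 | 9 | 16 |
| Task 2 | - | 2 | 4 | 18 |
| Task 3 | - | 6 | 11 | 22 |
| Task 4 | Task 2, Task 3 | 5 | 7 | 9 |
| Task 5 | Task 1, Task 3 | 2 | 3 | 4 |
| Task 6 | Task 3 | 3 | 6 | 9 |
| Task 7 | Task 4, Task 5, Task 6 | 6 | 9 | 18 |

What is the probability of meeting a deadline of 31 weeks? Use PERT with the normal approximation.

0.722

te_Task 1 = (8 + 4·9 + 16)/6 = 60/6 = 10; σ²_Task 1 = ((16−8)/6)² = 1.778
te_Task 2 = (2 + 4·4 + 18)/6 = 36/6 = 6; σ²_Task 2 = ((18−2)/6)² = 7.111
te_Task 3 = (6 + 4·11 + 22)/6 = 72/6 = 12; σ²_Task 3 = ((22−6)/6)² = 7.111
te_Task 4 = (5 + 4·7 + 9)/6 = 42/6 = 7; σ²_Task 4 = ((9−5)/6)² = 0.444
te_Task 5 = (2 + 4·3 + 4)/6 = 18/6 = 3; σ²_Task 5 = ((4−2)/6)² = 0.111
te_Task 6 = (3 + 4·6 + 9)/6 = 36/6 = 6; σ²_Task 6 = ((9−3)/6)² = 1.000
te_Task 7 = (6 + 4·9 + 18)/6 = 60/6 = 10; σ²_Task 7 = ((18−6)/6)² = 4.000

Forward pass:
ES_Task 1 = 0; EF_Task 1 = 10
ES_Task 2 = 0; EF_Task 2 = 6
ES_Task 3 = 0; EF_Task 3 = 12
ES_Task 4 = max(EF_Task 2=6, EF_Task 3=12) = 12; EF_Task 4 = 12+7 = 19
ES_Task 5 = max(EF_Task 1=10, EF_Task 3=12) = 12; EF_Task 5 = 12+3 = 15
ES_Task 6 = 12; EF_Task 6 = 12+6 = 18
ES_Task 7 = max(EF_Task 4=19, EF_Task 5=15, EF_Task 6=18) = 19; EF_Task 7 = 19+10 = 29
Expected project duration μ = 29 weeks. Critical path: Task 3 → Task 4 → Task 7.

Variance along critical path = 7.111 + 0.444 + 4.000 = 11.556; σ = √11.556 = 3.399 weeks.
Z = (31 − 29) / 3.399 = 0.588
P(T ≤ 31) = Φ(0.588) ≈ 0.722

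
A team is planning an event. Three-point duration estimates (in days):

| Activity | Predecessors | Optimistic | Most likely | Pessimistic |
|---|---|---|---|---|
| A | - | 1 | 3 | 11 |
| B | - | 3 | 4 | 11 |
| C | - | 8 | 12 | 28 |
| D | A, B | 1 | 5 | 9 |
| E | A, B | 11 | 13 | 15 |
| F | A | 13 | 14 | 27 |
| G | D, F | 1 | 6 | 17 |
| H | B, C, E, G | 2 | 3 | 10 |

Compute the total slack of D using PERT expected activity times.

te_A = (1 + 4·3 + 11)/6 = 24/6 = 4
te_B = (3 + 4·4 + 11)/6 = 30/6 = 5
te_C = (8 + 4·12 + 28)/6 = 84/6 = 14
te_D = (1 + 4·5 + 9)/6 = 30/6 = 5
te_E = (11 + 4·13 + 15)/6 = 78/6 = 13
te_F = (13 + 4·14 + 27)/6 = 96/6 = 16
te_G = (1 + 4·6 + 17)/6 = 42/6 = 7
te_H = (2 + 4·3 + 10)/6 = 24/6 = 4

Forward pass:
ES_A = 0; EF_A = 4
ES_B = 0; EF_B = 5
ES_C = 0; EF_C = 14
ES_D = max(EF_A=4, EF_B=5) = 5; EF_D = 5+5 = 10
ES_E = max(EF_A=4, EF_B=5) = 5; EF_E = 5+13 = 18
ES_F = 4; EF_F = 4+16 = 20
ES_G = max(EF_D=10, EF_F=20) = 20; EF_G = 20+7 = 27
ES_H = max(EF_B=5, EF_C=14, EF_E=18, EF_G=27) = 27; EF_H = 27+4 = 31
Expected project duration μ = 31 days. Critical path: A → F → G → H.

Backward pass:
LF_H = 31; LS_H = 31−4 = 27
LF_G = LS_H = 27; LS_G = 27−7 = 20
LF_F = LS_G = 20; LS_F = 20−16 = 4
LF_E = LS_H = 27; LS_E = 27−13 = 14
LF_D = LS_G = 20; LS_D = 20−5 = 15
LF_C = LS_H = 27; LS_C = 27−14 = 13
LF_B = min(LS_D=15, LS_E=14, LS_H=27) = 14; LS_B = 14−5 = 9
LF_A = min(LS_D=15, LS_E=14, LS_F=4) = 4; LS_A = 4−4 = 0
Slack_D = LS_D − ES_D = 15 − 5 = 10

10 days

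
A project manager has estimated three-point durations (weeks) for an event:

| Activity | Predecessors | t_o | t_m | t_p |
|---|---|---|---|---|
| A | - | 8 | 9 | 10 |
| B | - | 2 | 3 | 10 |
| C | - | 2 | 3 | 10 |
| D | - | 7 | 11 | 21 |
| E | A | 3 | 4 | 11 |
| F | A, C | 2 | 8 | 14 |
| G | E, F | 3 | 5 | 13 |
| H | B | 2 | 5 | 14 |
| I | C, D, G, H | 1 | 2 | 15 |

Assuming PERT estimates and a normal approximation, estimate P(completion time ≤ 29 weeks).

0.715

te_A = (8 + 4·9 + 10)/6 = 54/6 = 9; σ²_A = ((10−8)/6)² = 0.111
te_B = (2 + 4·3 + 10)/6 = 24/6 = 4; σ²_B = ((10−2)/6)² = 1.778
te_C = (2 + 4·3 + 10)/6 = 24/6 = 4; σ²_C = ((10−2)/6)² = 1.778
te_D = (7 + 4·11 + 21)/6 = 72/6 = 12; σ²_D = ((21−7)/6)² = 5.444
te_E = (3 + 4·4 + 11)/6 = 30/6 = 5; σ²_E = ((11−3)/6)² = 1.778
te_F = (2 + 4·8 + 14)/6 = 48/6 = 8; σ²_F = ((14−2)/6)² = 4.000
te_G = (3 + 4·5 + 13)/6 = 36/6 = 6; σ²_G = ((13−3)/6)² = 2.778
te_H = (2 + 4·5 + 14)/6 = 36/6 = 6; σ²_H = ((14−2)/6)² = 4.000
te_I = (1 + 4·2 + 15)/6 = 24/6 = 4; σ²_I = ((15−1)/6)² = 5.444

Forward pass:
ES_A = 0; EF_A = 9
ES_B = 0; EF_B = 4
ES_C = 0; EF_C = 4
ES_D = 0; EF_D = 12
ES_E = 9; EF_E = 9+5 = 14
ES_F = max(EF_A=9, EF_C=4) = 9; EF_F = 9+8 = 17
ES_G = max(EF_E=14, EF_F=17) = 17; EF_G = 17+6 = 23
ES_H = 4; EF_H = 4+6 = 10
ES_I = max(EF_C=4, EF_D=12, EF_G=23, EF_H=10) = 23; EF_I = 23+4 = 27
Expected project duration μ = 27 weeks. Critical path: A → F → G → I.

Variance along critical path = 0.111 + 4.000 + 2.778 + 5.444 = 12.333; σ = √12.333 = 3.512 weeks.
Z = (29 − 27) / 3.512 = 0.569
P(T ≤ 29) = Φ(0.569) ≈ 0.715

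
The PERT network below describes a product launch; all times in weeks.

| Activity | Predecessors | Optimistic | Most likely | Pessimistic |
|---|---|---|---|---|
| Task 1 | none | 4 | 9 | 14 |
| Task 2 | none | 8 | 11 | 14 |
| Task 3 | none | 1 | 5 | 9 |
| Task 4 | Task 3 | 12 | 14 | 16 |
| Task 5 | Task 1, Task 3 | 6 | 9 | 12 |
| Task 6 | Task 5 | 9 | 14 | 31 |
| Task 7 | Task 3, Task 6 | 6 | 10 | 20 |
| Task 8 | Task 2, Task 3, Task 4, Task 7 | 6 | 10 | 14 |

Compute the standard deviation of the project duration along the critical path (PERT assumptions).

te_Task 1 = (4 + 4·9 + 14)/6 = 54/6 = 9; σ²_Task 1 = ((14−4)/6)² = 2.778
te_Task 2 = (8 + 4·11 + 14)/6 = 66/6 = 11; σ²_Task 2 = ((14−8)/6)² = 1.000
te_Task 3 = (1 + 4·5 + 9)/6 = 30/6 = 5; σ²_Task 3 = ((9−1)/6)² = 1.778
te_Task 4 = (12 + 4·14 + 16)/6 = 84/6 = 14; σ²_Task 4 = ((16−12)/6)² = 0.444
te_Task 5 = (6 + 4·9 + 12)/6 = 54/6 = 9; σ²_Task 5 = ((12−6)/6)² = 1.000
te_Task 6 = (9 + 4·14 + 31)/6 = 96/6 = 16; σ²_Task 6 = ((31−9)/6)² = 13.444
te_Task 7 = (6 + 4·10 + 20)/6 = 66/6 = 11; σ²_Task 7 = ((20−6)/6)² = 5.444
te_Task 8 = (6 + 4·10 + 14)/6 = 60/6 = 10; σ²_Task 8 = ((14−6)/6)² = 1.778

Forward pass:
ES_Task 1 = 0; EF_Task 1 = 9
ES_Task 2 = 0; EF_Task 2 = 11
ES_Task 3 = 0; EF_Task 3 = 5
ES_Task 4 = 5; EF_Task 4 = 5+14 = 19
ES_Task 5 = max(EF_Task 1=9, EF_Task 3=5) = 9; EF_Task 5 = 9+9 = 18
ES_Task 6 = 18; EF_Task 6 = 18+16 = 34
ES_Task 7 = max(EF_Task 3=5, EF_Task 6=34) = 34; EF_Task 7 = 34+11 = 45
ES_Task 8 = max(EF_Task 2=11, EF_Task 3=5, EF_Task 4=19, EF_Task 7=45) = 45; EF_Task 8 = 45+10 = 55
Expected project duration μ = 55 weeks. Critical path: Task 1 → Task 5 → Task 6 → Task 7 → Task 8.

Variance along critical path = 2.778 + 1.000 + 13.444 + 5.444 + 1.778 = 24.444
σ = √24.444 = 4.944 weeks

4.94 weeks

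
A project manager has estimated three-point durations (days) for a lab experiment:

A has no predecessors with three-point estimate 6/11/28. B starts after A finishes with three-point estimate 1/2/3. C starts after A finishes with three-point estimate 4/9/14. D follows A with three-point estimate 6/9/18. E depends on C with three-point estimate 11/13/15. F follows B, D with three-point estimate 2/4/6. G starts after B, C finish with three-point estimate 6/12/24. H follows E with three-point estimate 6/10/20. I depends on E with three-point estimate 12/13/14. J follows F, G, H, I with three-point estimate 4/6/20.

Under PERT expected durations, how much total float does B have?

20 days

te_A = (6 + 4·11 + 28)/6 = 78/6 = 13
te_B = (1 + 4·2 + 3)/6 = 12/6 = 2
te_C = (4 + 4·9 + 14)/6 = 54/6 = 9
te_D = (6 + 4·9 + 18)/6 = 60/6 = 10
te_E = (11 + 4·13 + 15)/6 = 78/6 = 13
te_F = (2 + 4·4 + 6)/6 = 24/6 = 4
te_G = (6 + 4·12 + 24)/6 = 78/6 = 13
te_H = (6 + 4·10 + 20)/6 = 66/6 = 11
te_I = (12 + 4·13 + 14)/6 = 78/6 = 13
te_J = (4 + 4·6 + 20)/6 = 48/6 = 8

Forward pass:
ES_A = 0; EF_A = 13
ES_B = 13; EF_B = 13+2 = 15
ES_C = 13; EF_C = 13+9 = 22
ES_D = 13; EF_D = 13+10 = 23
ES_E = 22; EF_E = 22+13 = 35
ES_F = max(EF_B=15, EF_D=23) = 23; EF_F = 23+4 = 27
ES_G = max(EF_B=15, EF_C=22) = 22; EF_G = 22+13 = 35
ES_H = 35; EF_H = 35+11 = 46
ES_I = 35; EF_I = 35+13 = 48
ES_J = max(EF_F=27, EF_G=35, EF_H=46, EF_I=48) = 48; EF_J = 48+8 = 56
Expected project duration μ = 56 days. Critical path: A → C → E → I → J.

Backward pass:
LF_J = 56; LS_J = 56−8 = 48
LF_I = LS_J = 48; LS_I = 48−13 = 35
LF_H = LS_J = 48; LS_H = 48−11 = 37
LF_G = LS_J = 48; LS_G = 48−13 = 35
LF_F = LS_J = 48; LS_F = 48−4 = 44
LF_E = min(LS_H=37, LS_I=35) = 35; LS_E = 35−13 = 22
LF_D = LS_F = 44; LS_D = 44−10 = 34
LF_C = min(LS_E=22, LS_G=35) = 22; LS_C = 22−9 = 13
LF_B = min(LS_F=44, LS_G=35) = 35; LS_B = 35−2 = 33
LF_A = min(LS_B=33, LS_C=13, LS_D=34) = 13; LS_A = 13−13 = 0
Slack_B = LS_B − ES_B = 33 − 13 = 20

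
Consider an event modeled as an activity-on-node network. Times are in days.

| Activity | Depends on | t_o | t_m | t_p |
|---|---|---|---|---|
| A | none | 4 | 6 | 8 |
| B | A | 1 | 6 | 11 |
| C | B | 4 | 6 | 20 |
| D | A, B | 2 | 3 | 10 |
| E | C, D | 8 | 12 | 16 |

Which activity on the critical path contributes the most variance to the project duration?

te_A = (4 + 4·6 + 8)/6 = 36/6 = 6; σ²_A = ((8−4)/6)² = 0.444
te_B = (1 + 4·6 + 11)/6 = 36/6 = 6; σ²_B = ((11−1)/6)² = 2.778
te_C = (4 + 4·6 + 20)/6 = 48/6 = 8; σ²_C = ((20−4)/6)² = 7.111
te_D = (2 + 4·3 + 10)/6 = 24/6 = 4; σ²_D = ((10−2)/6)² = 1.778
te_E = (8 + 4·12 + 16)/6 = 72/6 = 12; σ²_E = ((16−8)/6)² = 1.778

Forward pass:
ES_A = 0; EF_A = 6
ES_B = 6; EF_B = 6+6 = 12
ES_C = 12; EF_C = 12+8 = 20
ES_D = max(EF_A=6, EF_B=12) = 12; EF_D = 12+4 = 16
ES_E = max(EF_C=20, EF_D=16) = 20; EF_E = 20+12 = 32
Expected project duration μ = 32 days. Critical path: A → B → C → E.

Variances on critical path: σ²_A=0.444, σ²_B=2.778, σ²_C=7.111, σ²_E=1.778.
Largest is σ²_C = 7.111.

C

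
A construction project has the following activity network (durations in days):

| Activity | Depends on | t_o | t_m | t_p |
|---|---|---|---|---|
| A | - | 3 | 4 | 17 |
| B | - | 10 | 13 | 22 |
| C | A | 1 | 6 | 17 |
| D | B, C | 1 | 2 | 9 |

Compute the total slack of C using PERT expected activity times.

1 days

te_A = (3 + 4·4 + 17)/6 = 36/6 = 6
te_B = (10 + 4·13 + 22)/6 = 84/6 = 14
te_C = (1 + 4·6 + 17)/6 = 42/6 = 7
te_D = (1 + 4·2 + 9)/6 = 18/6 = 3

Forward pass:
ES_A = 0; EF_A = 6
ES_B = 0; EF_B = 14
ES_C = 6; EF_C = 6+7 = 13
ES_D = max(EF_B=14, EF_C=13) = 14; EF_D = 14+3 = 17
Expected project duration μ = 17 days. Critical path: B → D.

Backward pass:
LF_D = 17; LS_D = 17−3 = 14
LF_C = LS_D = 14; LS_C = 14−7 = 7
LF_B = LS_D = 14; LS_B = 14−14 = 0
LF_A = LS_C = 7; LS_A = 7−6 = 1
Slack_C = LS_C − ES_C = 7 − 6 = 1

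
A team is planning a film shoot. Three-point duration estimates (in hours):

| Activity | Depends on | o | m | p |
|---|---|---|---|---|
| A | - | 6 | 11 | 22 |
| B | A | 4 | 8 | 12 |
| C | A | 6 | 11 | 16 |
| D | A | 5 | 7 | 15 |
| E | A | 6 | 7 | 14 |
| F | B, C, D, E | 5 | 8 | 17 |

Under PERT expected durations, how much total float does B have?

te_A = (6 + 4·11 + 22)/6 = 72/6 = 12
te_B = (4 + 4·8 + 12)/6 = 48/6 = 8
te_C = (6 + 4·11 + 16)/6 = 66/6 = 11
te_D = (5 + 4·7 + 15)/6 = 48/6 = 8
te_E = (6 + 4·7 + 14)/6 = 48/6 = 8
te_F = (5 + 4·8 + 17)/6 = 54/6 = 9

Forward pass:
ES_A = 0; EF_A = 12
ES_B = 12; EF_B = 12+8 = 20
ES_C = 12; EF_C = 12+11 = 23
ES_D = 12; EF_D = 12+8 = 20
ES_E = 12; EF_E = 12+8 = 20
ES_F = max(EF_B=20, EF_C=23, EF_D=20, EF_E=20) = 23; EF_F = 23+9 = 32
Expected project duration μ = 32 hours. Critical path: A → C → F.

Backward pass:
LF_F = 32; LS_F = 32−9 = 23
LF_E = LS_F = 23; LS_E = 23−8 = 15
LF_D = LS_F = 23; LS_D = 23−8 = 15
LF_C = LS_F = 23; LS_C = 23−11 = 12
LF_B = LS_F = 23; LS_B = 23−8 = 15
LF_A = min(LS_B=15, LS_C=12, LS_D=15, LS_E=15) = 12; LS_A = 12−12 = 0
Slack_B = LS_B − ES_B = 15 − 12 = 3

3 hours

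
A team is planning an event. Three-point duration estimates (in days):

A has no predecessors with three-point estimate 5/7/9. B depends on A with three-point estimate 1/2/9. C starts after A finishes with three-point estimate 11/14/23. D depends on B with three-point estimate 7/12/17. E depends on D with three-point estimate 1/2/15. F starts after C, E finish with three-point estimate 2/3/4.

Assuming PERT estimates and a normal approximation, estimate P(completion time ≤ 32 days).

0.822

te_A = (5 + 4·7 + 9)/6 = 42/6 = 7; σ²_A = ((9−5)/6)² = 0.444
te_B = (1 + 4·2 + 9)/6 = 18/6 = 3; σ²_B = ((9−1)/6)² = 1.778
te_C = (11 + 4·14 + 23)/6 = 90/6 = 15; σ²_C = ((23−11)/6)² = 4.000
te_D = (7 + 4·12 + 17)/6 = 72/6 = 12; σ²_D = ((17−7)/6)² = 2.778
te_E = (1 + 4·2 + 15)/6 = 24/6 = 4; σ²_E = ((15−1)/6)² = 5.444
te_F = (2 + 4·3 + 4)/6 = 18/6 = 3; σ²_F = ((4−2)/6)² = 0.111

Forward pass:
ES_A = 0; EF_A = 7
ES_B = 7; EF_B = 7+3 = 10
ES_C = 7; EF_C = 7+15 = 22
ES_D = 10; EF_D = 10+12 = 22
ES_E = 22; EF_E = 22+4 = 26
ES_F = max(EF_C=22, EF_E=26) = 26; EF_F = 26+3 = 29
Expected project duration μ = 29 days. Critical path: A → B → D → E → F.

Variance along critical path = 0.444 + 1.778 + 2.778 + 5.444 + 0.111 = 10.556; σ = √10.556 = 3.249 days.
Z = (32 − 29) / 3.249 = 0.923
P(T ≤ 32) = Φ(0.923) ≈ 0.822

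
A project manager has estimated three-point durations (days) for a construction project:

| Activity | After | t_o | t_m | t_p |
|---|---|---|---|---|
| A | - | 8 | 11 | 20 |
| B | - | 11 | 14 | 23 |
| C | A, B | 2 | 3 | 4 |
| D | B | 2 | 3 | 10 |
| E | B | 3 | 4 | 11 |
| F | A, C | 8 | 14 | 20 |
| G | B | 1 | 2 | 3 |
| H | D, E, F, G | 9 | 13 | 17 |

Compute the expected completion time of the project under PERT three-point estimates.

45 days

te_A = (8 + 4·11 + 20)/6 = 72/6 = 12
te_B = (11 + 4·14 + 23)/6 = 90/6 = 15
te_C = (2 + 4·3 + 4)/6 = 18/6 = 3
te_D = (2 + 4·3 + 10)/6 = 24/6 = 4
te_E = (3 + 4·4 + 11)/6 = 30/6 = 5
te_F = (8 + 4·14 + 20)/6 = 84/6 = 14
te_G = (1 + 4·2 + 3)/6 = 12/6 = 2
te_H = (9 + 4·13 + 17)/6 = 78/6 = 13

Forward pass:
ES_A = 0; EF_A = 12
ES_B = 0; EF_B = 15
ES_C = max(EF_A=12, EF_B=15) = 15; EF_C = 15+3 = 18
ES_D = 15; EF_D = 15+4 = 19
ES_E = 15; EF_E = 15+5 = 20
ES_F = max(EF_A=12, EF_C=18) = 18; EF_F = 18+14 = 32
ES_G = 15; EF_G = 15+2 = 17
ES_H = max(EF_D=19, EF_E=20, EF_F=32, EF_G=17) = 32; EF_H = 32+13 = 45
Expected project duration μ = 45 days. Critical path: B → C → F → H.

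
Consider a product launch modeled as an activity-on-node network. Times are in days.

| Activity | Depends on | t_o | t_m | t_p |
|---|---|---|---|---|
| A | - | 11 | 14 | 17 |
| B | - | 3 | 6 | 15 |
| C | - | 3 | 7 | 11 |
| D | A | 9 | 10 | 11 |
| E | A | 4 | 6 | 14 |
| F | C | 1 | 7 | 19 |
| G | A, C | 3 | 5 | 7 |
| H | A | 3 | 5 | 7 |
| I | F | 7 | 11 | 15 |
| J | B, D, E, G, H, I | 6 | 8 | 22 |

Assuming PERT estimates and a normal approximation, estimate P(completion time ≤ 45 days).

0.979

te_A = (11 + 4·14 + 17)/6 = 84/6 = 14; σ²_A = ((17−11)/6)² = 1.000
te_B = (3 + 4·6 + 15)/6 = 42/6 = 7; σ²_B = ((15−3)/6)² = 4.000
te_C = (3 + 4·7 + 11)/6 = 42/6 = 7; σ²_C = ((11−3)/6)² = 1.778
te_D = (9 + 4·10 + 11)/6 = 60/6 = 10; σ²_D = ((11−9)/6)² = 0.111
te_E = (4 + 4·6 + 14)/6 = 42/6 = 7; σ²_E = ((14−4)/6)² = 2.778
te_F = (1 + 4·7 + 19)/6 = 48/6 = 8; σ²_F = ((19−1)/6)² = 9.000
te_G = (3 + 4·5 + 7)/6 = 30/6 = 5; σ²_G = ((7−3)/6)² = 0.444
te_H = (3 + 4·5 + 7)/6 = 30/6 = 5; σ²_H = ((7−3)/6)² = 0.444
te_I = (7 + 4·11 + 15)/6 = 66/6 = 11; σ²_I = ((15−7)/6)² = 1.778
te_J = (6 + 4·8 + 22)/6 = 60/6 = 10; σ²_J = ((22−6)/6)² = 7.111

Forward pass:
ES_A = 0; EF_A = 14
ES_B = 0; EF_B = 7
ES_C = 0; EF_C = 7
ES_D = 14; EF_D = 14+10 = 24
ES_E = 14; EF_E = 14+7 = 21
ES_F = 7; EF_F = 7+8 = 15
ES_G = max(EF_A=14, EF_C=7) = 14; EF_G = 14+5 = 19
ES_H = 14; EF_H = 14+5 = 19
ES_I = 15; EF_I = 15+11 = 26
ES_J = max(EF_B=7, EF_D=24, EF_E=21, EF_G=19, EF_H=19, EF_I=26) = 26; EF_J = 26+10 = 36
Expected project duration μ = 36 days. Critical path: C → F → I → J.

Variance along critical path = 1.778 + 9.000 + 1.778 + 7.111 = 19.667; σ = √19.667 = 4.435 days.
Z = (45 − 36) / 4.435 = 2.029
P(T ≤ 45) = Φ(2.029) ≈ 0.979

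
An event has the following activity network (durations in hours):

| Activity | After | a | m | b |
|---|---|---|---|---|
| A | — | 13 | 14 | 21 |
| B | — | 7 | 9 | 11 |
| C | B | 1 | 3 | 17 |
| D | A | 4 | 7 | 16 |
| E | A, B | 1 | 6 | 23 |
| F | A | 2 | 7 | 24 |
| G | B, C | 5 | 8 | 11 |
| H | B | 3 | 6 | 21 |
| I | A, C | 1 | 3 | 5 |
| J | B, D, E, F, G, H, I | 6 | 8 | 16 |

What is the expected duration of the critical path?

33 hours

te_A = (13 + 4·14 + 21)/6 = 90/6 = 15
te_B = (7 + 4·9 + 11)/6 = 54/6 = 9
te_C = (1 + 4·3 + 17)/6 = 30/6 = 5
te_D = (4 + 4·7 + 16)/6 = 48/6 = 8
te_E = (1 + 4·6 + 23)/6 = 48/6 = 8
te_F = (2 + 4·7 + 24)/6 = 54/6 = 9
te_G = (5 + 4·8 + 11)/6 = 48/6 = 8
te_H = (3 + 4·6 + 21)/6 = 48/6 = 8
te_I = (1 + 4·3 + 5)/6 = 18/6 = 3
te_J = (6 + 4·8 + 16)/6 = 54/6 = 9

Forward pass:
ES_A = 0; EF_A = 15
ES_B = 0; EF_B = 9
ES_C = 9; EF_C = 9+5 = 14
ES_D = 15; EF_D = 15+8 = 23
ES_E = max(EF_A=15, EF_B=9) = 15; EF_E = 15+8 = 23
ES_F = 15; EF_F = 15+9 = 24
ES_G = max(EF_B=9, EF_C=14) = 14; EF_G = 14+8 = 22
ES_H = 9; EF_H = 9+8 = 17
ES_I = max(EF_A=15, EF_C=14) = 15; EF_I = 15+3 = 18
ES_J = max(EF_B=9, EF_D=23, EF_E=23, EF_F=24, EF_G=22, EF_H=17, EF_I=18) = 24; EF_J = 24+9 = 33
Expected project duration μ = 33 hours. Critical path: A → F → J.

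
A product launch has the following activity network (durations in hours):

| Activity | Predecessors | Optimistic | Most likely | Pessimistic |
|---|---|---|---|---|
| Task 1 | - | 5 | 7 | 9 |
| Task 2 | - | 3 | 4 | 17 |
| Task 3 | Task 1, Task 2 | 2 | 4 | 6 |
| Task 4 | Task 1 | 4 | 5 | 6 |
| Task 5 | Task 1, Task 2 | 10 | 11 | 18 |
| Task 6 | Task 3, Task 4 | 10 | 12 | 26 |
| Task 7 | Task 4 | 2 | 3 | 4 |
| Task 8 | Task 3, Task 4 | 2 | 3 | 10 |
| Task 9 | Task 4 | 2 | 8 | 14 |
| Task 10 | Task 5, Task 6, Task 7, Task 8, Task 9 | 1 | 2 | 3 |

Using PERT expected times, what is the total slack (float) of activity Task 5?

7 hours

te_Task 1 = (5 + 4·7 + 9)/6 = 42/6 = 7
te_Task 2 = (3 + 4·4 + 17)/6 = 36/6 = 6
te_Task 3 = (2 + 4·4 + 6)/6 = 24/6 = 4
te_Task 4 = (4 + 4·5 + 6)/6 = 30/6 = 5
te_Task 5 = (10 + 4·11 + 18)/6 = 72/6 = 12
te_Task 6 = (10 + 4·12 + 26)/6 = 84/6 = 14
te_Task 7 = (2 + 4·3 + 4)/6 = 18/6 = 3
te_Task 8 = (2 + 4·3 + 10)/6 = 24/6 = 4
te_Task 9 = (2 + 4·8 + 14)/6 = 48/6 = 8
te_Task 10 = (1 + 4·2 + 3)/6 = 12/6 = 2

Forward pass:
ES_Task 1 = 0; EF_Task 1 = 7
ES_Task 2 = 0; EF_Task 2 = 6
ES_Task 3 = max(EF_Task 1=7, EF_Task 2=6) = 7; EF_Task 3 = 7+4 = 11
ES_Task 4 = 7; EF_Task 4 = 7+5 = 12
ES_Task 5 = max(EF_Task 1=7, EF_Task 2=6) = 7; EF_Task 5 = 7+12 = 19
ES_Task 6 = max(EF_Task 3=11, EF_Task 4=12) = 12; EF_Task 6 = 12+14 = 26
ES_Task 7 = 12; EF_Task 7 = 12+3 = 15
ES_Task 8 = max(EF_Task 3=11, EF_Task 4=12) = 12; EF_Task 8 = 12+4 = 16
ES_Task 9 = 12; EF_Task 9 = 12+8 = 20
ES_Task 10 = max(EF_Task 5=19, EF_Task 6=26, EF_Task 7=15, EF_Task 8=16, EF_Task 9=20) = 26; EF_Task 10 = 26+2 = 28
Expected project duration μ = 28 hours. Critical path: Task 1 → Task 4 → Task 6 → Task 10.

Backward pass:
LF_Task 10 = 28; LS_Task 10 = 28−2 = 26
LF_Task 9 = LS_Task 10 = 26; LS_Task 9 = 26−8 = 18
LF_Task 8 = LS_Task 10 = 26; LS_Task 8 = 26−4 = 22
LF_Task 7 = LS_Task 10 = 26; LS_Task 7 = 26−3 = 23
LF_Task 6 = LS_Task 10 = 26; LS_Task 6 = 26−14 = 12
LF_Task 5 = LS_Task 10 = 26; LS_Task 5 = 26−12 = 14
LF_Task 4 = min(LS_Task 6=12, LS_Task 7=23, LS_Task 8=22, LS_Task 9=18) = 12; LS_Task 4 = 12−5 = 7
LF_Task 3 = min(LS_Task 6=12, LS_Task 8=22) = 12; LS_Task 3 = 12−4 = 8
LF_Task 2 = min(LS_Task 3=8, LS_Task 5=14) = 8; LS_Task 2 = 8−6 = 2
LF_Task 1 = min(LS_Task 3=8, LS_Task 4=7, LS_Task 5=14) = 7; LS_Task 1 = 7−7 = 0
Slack_Task 5 = LS_Task 5 − ES_Task 5 = 14 − 7 = 7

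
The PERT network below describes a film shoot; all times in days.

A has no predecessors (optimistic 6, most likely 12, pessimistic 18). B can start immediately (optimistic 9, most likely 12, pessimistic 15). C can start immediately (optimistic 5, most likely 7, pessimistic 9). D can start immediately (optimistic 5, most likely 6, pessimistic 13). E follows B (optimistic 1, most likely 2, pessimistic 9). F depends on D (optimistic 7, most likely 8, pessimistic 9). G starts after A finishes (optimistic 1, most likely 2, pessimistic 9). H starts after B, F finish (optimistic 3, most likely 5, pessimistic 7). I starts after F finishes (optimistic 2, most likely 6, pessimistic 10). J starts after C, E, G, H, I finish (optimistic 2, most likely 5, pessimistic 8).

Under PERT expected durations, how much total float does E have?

te_A = (6 + 4·12 + 18)/6 = 72/6 = 12
te_B = (9 + 4·12 + 15)/6 = 72/6 = 12
te_C = (5 + 4·7 + 9)/6 = 42/6 = 7
te_D = (5 + 4·6 + 13)/6 = 42/6 = 7
te_E = (1 + 4·2 + 9)/6 = 18/6 = 3
te_F = (7 + 4·8 + 9)/6 = 48/6 = 8
te_G = (1 + 4·2 + 9)/6 = 18/6 = 3
te_H = (3 + 4·5 + 7)/6 = 30/6 = 5
te_I = (2 + 4·6 + 10)/6 = 36/6 = 6
te_J = (2 + 4·5 + 8)/6 = 30/6 = 5

Forward pass:
ES_A = 0; EF_A = 12
ES_B = 0; EF_B = 12
ES_C = 0; EF_C = 7
ES_D = 0; EF_D = 7
ES_E = 12; EF_E = 12+3 = 15
ES_F = 7; EF_F = 7+8 = 15
ES_G = 12; EF_G = 12+3 = 15
ES_H = max(EF_B=12, EF_F=15) = 15; EF_H = 15+5 = 20
ES_I = 15; EF_I = 15+6 = 21
ES_J = max(EF_C=7, EF_E=15, EF_G=15, EF_H=20, EF_I=21) = 21; EF_J = 21+5 = 26
Expected project duration μ = 26 days. Critical path: D → F → I → J.

Backward pass:
LF_J = 26; LS_J = 26−5 = 21
LF_I = LS_J = 21; LS_I = 21−6 = 15
LF_H = LS_J = 21; LS_H = 21−5 = 16
LF_G = LS_J = 21; LS_G = 21−3 = 18
LF_F = min(LS_H=16, LS_I=15) = 15; LS_F = 15−8 = 7
LF_E = LS_J = 21; LS_E = 21−3 = 18
LF_D = LS_F = 7; LS_D = 7−7 = 0
LF_C = LS_J = 21; LS_C = 21−7 = 14
LF_B = min(LS_E=18, LS_H=16) = 16; LS_B = 16−12 = 4
LF_A = LS_G = 18; LS_A = 18−12 = 6
Slack_E = LS_E − ES_E = 18 − 12 = 6

6 days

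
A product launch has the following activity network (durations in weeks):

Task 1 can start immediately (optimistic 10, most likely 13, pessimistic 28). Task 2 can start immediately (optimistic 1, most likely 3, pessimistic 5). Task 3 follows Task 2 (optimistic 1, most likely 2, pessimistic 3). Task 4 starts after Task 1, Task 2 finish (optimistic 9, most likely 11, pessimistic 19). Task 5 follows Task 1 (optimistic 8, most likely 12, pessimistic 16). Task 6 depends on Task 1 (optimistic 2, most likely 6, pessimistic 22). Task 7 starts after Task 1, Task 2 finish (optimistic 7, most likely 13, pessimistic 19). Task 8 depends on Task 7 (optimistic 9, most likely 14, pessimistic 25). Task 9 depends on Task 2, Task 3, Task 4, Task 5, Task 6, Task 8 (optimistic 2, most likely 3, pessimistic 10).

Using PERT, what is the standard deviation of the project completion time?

te_Task 1 = (10 + 4·13 + 28)/6 = 90/6 = 15; σ²_Task 1 = ((28−10)/6)² = 9.000
te_Task 2 = (1 + 4·3 + 5)/6 = 18/6 = 3; σ²_Task 2 = ((5−1)/6)² = 0.444
te_Task 3 = (1 + 4·2 + 3)/6 = 12/6 = 2; σ²_Task 3 = ((3−1)/6)² = 0.111
te_Task 4 = (9 + 4·11 + 19)/6 = 72/6 = 12; σ²_Task 4 = ((19−9)/6)² = 2.778
te_Task 5 = (8 + 4·12 + 16)/6 = 72/6 = 12; σ²_Task 5 = ((16−8)/6)² = 1.778
te_Task 6 = (2 + 4·6 + 22)/6 = 48/6 = 8; σ²_Task 6 = ((22−2)/6)² = 11.111
te_Task 7 = (7 + 4·13 + 19)/6 = 78/6 = 13; σ²_Task 7 = ((19−7)/6)² = 4.000
te_Task 8 = (9 + 4·14 + 25)/6 = 90/6 = 15; σ²_Task 8 = ((25−9)/6)² = 7.111
te_Task 9 = (2 + 4·3 + 10)/6 = 24/6 = 4; σ²_Task 9 = ((10−2)/6)² = 1.778

Forward pass:
ES_Task 1 = 0; EF_Task 1 = 15
ES_Task 2 = 0; EF_Task 2 = 3
ES_Task 3 = 3; EF_Task 3 = 3+2 = 5
ES_Task 4 = max(EF_Task 1=15, EF_Task 2=3) = 15; EF_Task 4 = 15+12 = 27
ES_Task 5 = 15; EF_Task 5 = 15+12 = 27
ES_Task 6 = 15; EF_Task 6 = 15+8 = 23
ES_Task 7 = max(EF_Task 1=15, EF_Task 2=3) = 15; EF_Task 7 = 15+13 = 28
ES_Task 8 = 28; EF_Task 8 = 28+15 = 43
ES_Task 9 = max(EF_Task 2=3, EF_Task 3=5, EF_Task 4=27, EF_Task 5=27, EF_Task 6=23, EF_Task 8=43) = 43; EF_Task 9 = 43+4 = 47
Expected project duration μ = 47 weeks. Critical path: Task 1 → Task 7 → Task 8 → Task 9.

Variance along critical path = 9.000 + 4.000 + 7.111 + 1.778 = 21.889
σ = √21.889 = 4.679 weeks

4.68 weeks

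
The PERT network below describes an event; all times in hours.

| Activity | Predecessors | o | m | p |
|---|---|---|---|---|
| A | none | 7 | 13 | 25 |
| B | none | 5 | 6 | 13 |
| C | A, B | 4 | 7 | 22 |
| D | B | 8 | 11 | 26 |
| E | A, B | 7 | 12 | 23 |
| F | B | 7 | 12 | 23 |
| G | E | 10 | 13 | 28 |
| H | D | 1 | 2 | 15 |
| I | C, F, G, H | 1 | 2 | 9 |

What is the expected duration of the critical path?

45 hours

te_A = (7 + 4·13 + 25)/6 = 84/6 = 14
te_B = (5 + 4·6 + 13)/6 = 42/6 = 7
te_C = (4 + 4·7 + 22)/6 = 54/6 = 9
te_D = (8 + 4·11 + 26)/6 = 78/6 = 13
te_E = (7 + 4·12 + 23)/6 = 78/6 = 13
te_F = (7 + 4·12 + 23)/6 = 78/6 = 13
te_G = (10 + 4·13 + 28)/6 = 90/6 = 15
te_H = (1 + 4·2 + 15)/6 = 24/6 = 4
te_I = (1 + 4·2 + 9)/6 = 18/6 = 3

Forward pass:
ES_A = 0; EF_A = 14
ES_B = 0; EF_B = 7
ES_C = max(EF_A=14, EF_B=7) = 14; EF_C = 14+9 = 23
ES_D = 7; EF_D = 7+13 = 20
ES_E = max(EF_A=14, EF_B=7) = 14; EF_E = 14+13 = 27
ES_F = 7; EF_F = 7+13 = 20
ES_G = 27; EF_G = 27+15 = 42
ES_H = 20; EF_H = 20+4 = 24
ES_I = max(EF_C=23, EF_F=20, EF_G=42, EF_H=24) = 42; EF_I = 42+3 = 45
Expected project duration μ = 45 hours. Critical path: A → E → G → I.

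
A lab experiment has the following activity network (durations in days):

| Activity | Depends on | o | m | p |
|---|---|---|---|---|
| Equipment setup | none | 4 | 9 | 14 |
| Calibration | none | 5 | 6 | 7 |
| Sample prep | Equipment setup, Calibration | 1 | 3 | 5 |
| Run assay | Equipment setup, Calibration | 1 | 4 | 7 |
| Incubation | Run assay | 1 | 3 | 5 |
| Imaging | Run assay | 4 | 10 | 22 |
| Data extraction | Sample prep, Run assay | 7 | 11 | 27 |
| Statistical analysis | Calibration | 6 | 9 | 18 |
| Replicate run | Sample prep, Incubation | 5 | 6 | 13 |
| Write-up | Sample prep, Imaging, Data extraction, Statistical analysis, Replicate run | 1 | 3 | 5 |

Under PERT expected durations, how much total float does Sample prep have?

te_Equipment setup = (4 + 4·9 + 14)/6 = 54/6 = 9
te_Calibration = (5 + 4·6 + 7)/6 = 36/6 = 6
te_Sample prep = (1 + 4·3 + 5)/6 = 18/6 = 3
te_Run assay = (1 + 4·4 + 7)/6 = 24/6 = 4
te_Incubation = (1 + 4·3 + 5)/6 = 18/6 = 3
te_Imaging = (4 + 4·10 + 22)/6 = 66/6 = 11
te_Data extraction = (7 + 4·11 + 27)/6 = 78/6 = 13
te_Statistical analysis = (6 + 4·9 + 18)/6 = 60/6 = 10
te_Replicate run = (5 + 4·6 + 13)/6 = 42/6 = 7
te_Write-up = (1 + 4·3 + 5)/6 = 18/6 = 3

Forward pass:
ES_Equipment setup = 0; EF_Equipment setup = 9
ES_Calibration = 0; EF_Calibration = 6
ES_Sample prep = max(EF_Equipment setup=9, EF_Calibration=6) = 9; EF_Sample prep = 9+3 = 12
ES_Run assay = max(EF_Equipment setup=9, EF_Calibration=6) = 9; EF_Run assay = 9+4 = 13
ES_Incubation = 13; EF_Incubation = 13+3 = 16
ES_Imaging = 13; EF_Imaging = 13+11 = 24
ES_Data extraction = max(EF_Sample prep=12, EF_Run assay=13) = 13; EF_Data extraction = 13+13 = 26
ES_Statistical analysis = 6; EF_Statistical analysis = 6+10 = 16
ES_Replicate run = max(EF_Sample prep=12, EF_Incubation=16) = 16; EF_Replicate run = 16+7 = 23
ES_Write-up = max(EF_Sample prep=12, EF_Imaging=24, EF_Data extraction=26, EF_Statistical analysis=16, EF_Replicate run=23) = 26; EF_Write-up = 26+3 = 29
Expected project duration μ = 29 days. Critical path: Equipment setup → Run assay → Data extraction → Write-up.

Backward pass:
LF_Write-up = 29; LS_Write-up = 29−3 = 26
LF_Replicate run = LS_Write-up = 26; LS_Replicate run = 26−7 = 19
LF_Statistical analysis = LS_Write-up = 26; LS_Statistical analysis = 26−10 = 16
LF_Data extraction = LS_Write-up = 26; LS_Data extraction = 26−13 = 13
LF_Imaging = LS_Write-up = 26; LS_Imaging = 26−11 = 15
LF_Incubation = LS_Replicate run = 19; LS_Incubation = 19−3 = 16
LF_Run assay = min(LS_Incubation=16, LS_Imaging=15, LS_Data extraction=13) = 13; LS_Run assay = 13−4 = 9
LF_Sample prep = min(LS_Data extraction=13, LS_Replicate run=19, LS_Write-up=26) = 13; LS_Sample prep = 13−3 = 10
LF_Calibration = min(LS_Sample prep=10, LS_Run assay=9, LS_Statistical analysis=16) = 9; LS_Calibration = 9−6 = 3
LF_Equipment setup = min(LS_Sample prep=10, LS_Run assay=9) = 9; LS_Equipment setup = 9−9 = 0
Slack_Sample prep = LS_Sample prep − ES_Sample prep = 10 − 9 = 1

1 days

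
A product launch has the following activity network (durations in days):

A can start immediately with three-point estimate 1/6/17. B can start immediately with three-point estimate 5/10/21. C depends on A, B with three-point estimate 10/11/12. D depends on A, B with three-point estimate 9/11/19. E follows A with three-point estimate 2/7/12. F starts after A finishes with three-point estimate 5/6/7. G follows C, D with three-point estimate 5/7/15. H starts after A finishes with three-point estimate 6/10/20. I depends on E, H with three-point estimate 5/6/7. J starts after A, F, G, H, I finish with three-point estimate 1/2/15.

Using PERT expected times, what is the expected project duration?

te_A = (1 + 4·6 + 17)/6 = 42/6 = 7
te_B = (5 + 4·10 + 21)/6 = 66/6 = 11
te_C = (10 + 4·11 + 12)/6 = 66/6 = 11
te_D = (9 + 4·11 + 19)/6 = 72/6 = 12
te_E = (2 + 4·7 + 12)/6 = 42/6 = 7
te_F = (5 + 4·6 + 7)/6 = 36/6 = 6
te_G = (5 + 4·7 + 15)/6 = 48/6 = 8
te_H = (6 + 4·10 + 20)/6 = 66/6 = 11
te_I = (5 + 4·6 + 7)/6 = 36/6 = 6
te_J = (1 + 4·2 + 15)/6 = 24/6 = 4

Forward pass:
ES_A = 0; EF_A = 7
ES_B = 0; EF_B = 11
ES_C = max(EF_A=7, EF_B=11) = 11; EF_C = 11+11 = 22
ES_D = max(EF_A=7, EF_B=11) = 11; EF_D = 11+12 = 23
ES_E = 7; EF_E = 7+7 = 14
ES_F = 7; EF_F = 7+6 = 13
ES_G = max(EF_C=22, EF_D=23) = 23; EF_G = 23+8 = 31
ES_H = 7; EF_H = 7+11 = 18
ES_I = max(EF_E=14, EF_H=18) = 18; EF_I = 18+6 = 24
ES_J = max(EF_A=7, EF_F=13, EF_G=31, EF_H=18, EF_I=24) = 31; EF_J = 31+4 = 35
Expected project duration μ = 35 days. Critical path: B → D → G → J.

35 days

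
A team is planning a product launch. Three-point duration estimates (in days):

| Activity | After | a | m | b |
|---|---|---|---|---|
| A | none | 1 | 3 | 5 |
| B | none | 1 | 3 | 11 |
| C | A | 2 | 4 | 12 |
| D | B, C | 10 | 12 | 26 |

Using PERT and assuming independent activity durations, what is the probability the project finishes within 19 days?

te_A = (1 + 4·3 + 5)/6 = 18/6 = 3; σ²_A = ((5−1)/6)² = 0.444
te_B = (1 + 4·3 + 11)/6 = 24/6 = 4; σ²_B = ((11−1)/6)² = 2.778
te_C = (2 + 4·4 + 12)/6 = 30/6 = 5; σ²_C = ((12−2)/6)² = 2.778
te_D = (10 + 4·12 + 26)/6 = 84/6 = 14; σ²_D = ((26−10)/6)² = 7.111

Forward pass:
ES_A = 0; EF_A = 3
ES_B = 0; EF_B = 4
ES_C = 3; EF_C = 3+5 = 8
ES_D = max(EF_B=4, EF_C=8) = 8; EF_D = 8+14 = 22
Expected project duration μ = 22 days. Critical path: A → C → D.

Variance along critical path = 0.444 + 2.778 + 7.111 = 10.333; σ = √10.333 = 3.215 days.
Z = (19 − 22) / 3.215 = -0.933
P(T ≤ 19) = Φ(-0.933) ≈ 0.175

0.175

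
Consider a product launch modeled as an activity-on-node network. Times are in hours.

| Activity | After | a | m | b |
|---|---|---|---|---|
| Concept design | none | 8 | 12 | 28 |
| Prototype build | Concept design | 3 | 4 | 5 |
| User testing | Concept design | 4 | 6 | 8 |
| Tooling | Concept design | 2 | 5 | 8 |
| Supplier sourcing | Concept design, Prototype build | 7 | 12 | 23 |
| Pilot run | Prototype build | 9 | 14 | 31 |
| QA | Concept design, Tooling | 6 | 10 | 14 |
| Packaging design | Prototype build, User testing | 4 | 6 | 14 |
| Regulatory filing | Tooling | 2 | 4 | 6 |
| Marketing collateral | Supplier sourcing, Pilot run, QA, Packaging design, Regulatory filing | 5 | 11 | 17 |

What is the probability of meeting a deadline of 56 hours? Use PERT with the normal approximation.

te_Concept design = (8 + 4·12 + 28)/6 = 84/6 = 14; σ²_Concept design = ((28−8)/6)² = 11.111
te_Prototype build = (3 + 4·4 + 5)/6 = 24/6 = 4; σ²_Prototype build = ((5−3)/6)² = 0.111
te_User testing = (4 + 4·6 + 8)/6 = 36/6 = 6; σ²_User testing = ((8−4)/6)² = 0.444
te_Tooling = (2 + 4·5 + 8)/6 = 30/6 = 5; σ²_Tooling = ((8−2)/6)² = 1.000
te_Supplier sourcing = (7 + 4·12 + 23)/6 = 78/6 = 13; σ²_Supplier sourcing = ((23−7)/6)² = 7.111
te_Pilot run = (9 + 4·14 + 31)/6 = 96/6 = 16; σ²_Pilot run = ((31−9)/6)² = 13.444
te_QA = (6 + 4·10 + 14)/6 = 60/6 = 10; σ²_QA = ((14−6)/6)² = 1.778
te_Packaging design = (4 + 4·6 + 14)/6 = 42/6 = 7; σ²_Packaging design = ((14−4)/6)² = 2.778
te_Regulatory filing = (2 + 4·4 + 6)/6 = 24/6 = 4; σ²_Regulatory filing = ((6−2)/6)² = 0.444
te_Marketing collateral = (5 + 4·11 + 17)/6 = 66/6 = 11; σ²_Marketing collateral = ((17−5)/6)² = 4.000

Forward pass:
ES_Concept design = 0; EF_Concept design = 14
ES_Prototype build = 14; EF_Prototype build = 14+4 = 18
ES_User testing = 14; EF_User testing = 14+6 = 20
ES_Tooling = 14; EF_Tooling = 14+5 = 19
ES_Supplier sourcing = max(EF_Concept design=14, EF_Prototype build=18) = 18; EF_Supplier sourcing = 18+13 = 31
ES_Pilot run = 18; EF_Pilot run = 18+16 = 34
ES_QA = max(EF_Concept design=14, EF_Tooling=19) = 19; EF_QA = 19+10 = 29
ES_Packaging design = max(EF_Prototype build=18, EF_User testing=20) = 20; EF_Packaging design = 20+7 = 27
ES_Regulatory filing = 19; EF_Regulatory filing = 19+4 = 23
ES_Marketing collateral = max(EF_Supplier sourcing=31, EF_Pilot run=34, EF_QA=29, EF_Packaging design=27, EF_Regulatory filing=23) = 34; EF_Marketing collateral = 34+11 = 45
Expected project duration μ = 45 hours. Critical path: Concept design → Prototype build → Pilot run → Marketing collateral.

Variance along critical path = 11.111 + 0.111 + 13.444 + 4.000 = 28.667; σ = √28.667 = 5.354 hours.
Z = (56 − 45) / 5.354 = 2.054
P(T ≤ 56) = Φ(2.054) ≈ 0.980

0.980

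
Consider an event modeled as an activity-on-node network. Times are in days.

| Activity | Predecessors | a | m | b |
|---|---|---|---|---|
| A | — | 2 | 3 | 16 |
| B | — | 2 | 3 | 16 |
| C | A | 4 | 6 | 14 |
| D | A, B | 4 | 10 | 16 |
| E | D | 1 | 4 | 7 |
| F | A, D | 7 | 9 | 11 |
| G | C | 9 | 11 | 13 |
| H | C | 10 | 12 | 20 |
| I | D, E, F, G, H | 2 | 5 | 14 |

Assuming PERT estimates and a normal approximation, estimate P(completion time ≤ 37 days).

0.939

te_A = (2 + 4·3 + 16)/6 = 30/6 = 5; σ²_A = ((16−2)/6)² = 5.444
te_B = (2 + 4·3 + 16)/6 = 30/6 = 5; σ²_B = ((16−2)/6)² = 5.444
te_C = (4 + 4·6 + 14)/6 = 42/6 = 7; σ²_C = ((14−4)/6)² = 2.778
te_D = (4 + 4·10 + 16)/6 = 60/6 = 10; σ²_D = ((16−4)/6)² = 4.000
te_E = (1 + 4·4 + 7)/6 = 24/6 = 4; σ²_E = ((7−1)/6)² = 1.000
te_F = (7 + 4·9 + 11)/6 = 54/6 = 9; σ²_F = ((11−7)/6)² = 0.444
te_G = (9 + 4·11 + 13)/6 = 66/6 = 11; σ²_G = ((13−9)/6)² = 0.444
te_H = (10 + 4·12 + 20)/6 = 78/6 = 13; σ²_H = ((20−10)/6)² = 2.778
te_I = (2 + 4·5 + 14)/6 = 36/6 = 6; σ²_I = ((14−2)/6)² = 4.000

Forward pass:
ES_A = 0; EF_A = 5
ES_B = 0; EF_B = 5
ES_C = 5; EF_C = 5+7 = 12
ES_D = max(EF_A=5, EF_B=5) = 5; EF_D = 5+10 = 15
ES_E = 15; EF_E = 15+4 = 19
ES_F = max(EF_A=5, EF_D=15) = 15; EF_F = 15+9 = 24
ES_G = 12; EF_G = 12+11 = 23
ES_H = 12; EF_H = 12+13 = 25
ES_I = max(EF_D=15, EF_E=19, EF_F=24, EF_G=23, EF_H=25) = 25; EF_I = 25+6 = 31
Expected project duration μ = 31 days. Critical path: A → C → H → I.

Variance along critical path = 5.444 + 2.778 + 2.778 + 4.000 = 15.000; σ = √15.000 = 3.873 days.
Z = (37 − 31) / 3.873 = 1.549
P(T ≤ 37) = Φ(1.549) ≈ 0.939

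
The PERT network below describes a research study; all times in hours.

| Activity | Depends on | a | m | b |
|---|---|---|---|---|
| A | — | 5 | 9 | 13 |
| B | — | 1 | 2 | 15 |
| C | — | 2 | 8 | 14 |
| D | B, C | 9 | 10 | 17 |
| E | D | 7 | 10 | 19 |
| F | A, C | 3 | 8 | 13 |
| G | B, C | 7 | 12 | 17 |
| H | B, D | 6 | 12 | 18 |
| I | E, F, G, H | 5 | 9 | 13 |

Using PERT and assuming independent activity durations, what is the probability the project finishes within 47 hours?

0.980

te_A = (5 + 4·9 + 13)/6 = 54/6 = 9; σ²_A = ((13−5)/6)² = 1.778
te_B = (1 + 4·2 + 15)/6 = 24/6 = 4; σ²_B = ((15−1)/6)² = 5.444
te_C = (2 + 4·8 + 14)/6 = 48/6 = 8; σ²_C = ((14−2)/6)² = 4.000
te_D = (9 + 4·10 + 17)/6 = 66/6 = 11; σ²_D = ((17−9)/6)² = 1.778
te_E = (7 + 4·10 + 19)/6 = 66/6 = 11; σ²_E = ((19−7)/6)² = 4.000
te_F = (3 + 4·8 + 13)/6 = 48/6 = 8; σ²_F = ((13−3)/6)² = 2.778
te_G = (7 + 4·12 + 17)/6 = 72/6 = 12; σ²_G = ((17−7)/6)² = 2.778
te_H = (6 + 4·12 + 18)/6 = 72/6 = 12; σ²_H = ((18−6)/6)² = 4.000
te_I = (5 + 4·9 + 13)/6 = 54/6 = 9; σ²_I = ((13−5)/6)² = 1.778

Forward pass:
ES_A = 0; EF_A = 9
ES_B = 0; EF_B = 4
ES_C = 0; EF_C = 8
ES_D = max(EF_B=4, EF_C=8) = 8; EF_D = 8+11 = 19
ES_E = 19; EF_E = 19+11 = 30
ES_F = max(EF_A=9, EF_C=8) = 9; EF_F = 9+8 = 17
ES_G = max(EF_B=4, EF_C=8) = 8; EF_G = 8+12 = 20
ES_H = max(EF_B=4, EF_D=19) = 19; EF_H = 19+12 = 31
ES_I = max(EF_E=30, EF_F=17, EF_G=20, EF_H=31) = 31; EF_I = 31+9 = 40
Expected project duration μ = 40 hours. Critical path: C → D → H → I.

Variance along critical path = 4.000 + 1.778 + 4.000 + 1.778 = 11.556; σ = √11.556 = 3.399 hours.
Z = (47 − 40) / 3.399 = 2.059
P(T ≤ 47) = Φ(2.059) ≈ 0.980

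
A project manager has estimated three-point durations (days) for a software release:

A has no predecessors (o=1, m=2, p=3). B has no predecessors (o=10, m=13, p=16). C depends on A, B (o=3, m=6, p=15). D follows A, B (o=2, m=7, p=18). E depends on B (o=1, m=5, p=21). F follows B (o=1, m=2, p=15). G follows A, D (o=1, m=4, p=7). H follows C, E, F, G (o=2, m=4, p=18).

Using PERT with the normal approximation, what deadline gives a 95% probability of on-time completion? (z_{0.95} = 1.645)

te_A = (1 + 4·2 + 3)/6 = 12/6 = 2; σ²_A = ((3−1)/6)² = 0.111
te_B = (10 + 4·13 + 16)/6 = 78/6 = 13; σ²_B = ((16−10)/6)² = 1.000
te_C = (3 + 4·6 + 15)/6 = 42/6 = 7; σ²_C = ((15−3)/6)² = 4.000
te_D = (2 + 4·7 + 18)/6 = 48/6 = 8; σ²_D = ((18−2)/6)² = 7.111
te_E = (1 + 4·5 + 21)/6 = 42/6 = 7; σ²_E = ((21−1)/6)² = 11.111
te_F = (1 + 4·2 + 15)/6 = 24/6 = 4; σ²_F = ((15−1)/6)² = 5.444
te_G = (1 + 4·4 + 7)/6 = 24/6 = 4; σ²_G = ((7−1)/6)² = 1.000
te_H = (2 + 4·4 + 18)/6 = 36/6 = 6; σ²_H = ((18−2)/6)² = 7.111

Forward pass:
ES_A = 0; EF_A = 2
ES_B = 0; EF_B = 13
ES_C = max(EF_A=2, EF_B=13) = 13; EF_C = 13+7 = 20
ES_D = max(EF_A=2, EF_B=13) = 13; EF_D = 13+8 = 21
ES_E = 13; EF_E = 13+7 = 20
ES_F = 13; EF_F = 13+4 = 17
ES_G = max(EF_A=2, EF_D=21) = 21; EF_G = 21+4 = 25
ES_H = max(EF_C=20, EF_E=20, EF_F=17, EF_G=25) = 25; EF_H = 25+6 = 31
Expected project duration μ = 31 days. Critical path: B → D → G → H.

Variance along critical path = 1.000 + 7.111 + 1.000 + 7.111 = 16.222; σ = 4.028 days.
D = μ + z·σ = 31 + 1.645·4.028 = 37.6 days

37.6 days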